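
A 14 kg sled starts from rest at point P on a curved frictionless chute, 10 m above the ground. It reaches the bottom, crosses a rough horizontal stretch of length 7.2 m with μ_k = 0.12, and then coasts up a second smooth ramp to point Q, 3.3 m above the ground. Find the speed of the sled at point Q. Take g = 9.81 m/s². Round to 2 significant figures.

v = 11 m/s

Energy at P: mgh₁ = (14)(9.81)(10) = 1373.4 J
Friction loss: W_f = μ_k mg d = 118.7 J
At Q: ½mv² + mgh₂ = mgh₁ − W_f
½mv² = 1373.4 − 118.7 − 453.22 = 801.52 J
v = √(2 × 801.52/14) = 10.70 m/s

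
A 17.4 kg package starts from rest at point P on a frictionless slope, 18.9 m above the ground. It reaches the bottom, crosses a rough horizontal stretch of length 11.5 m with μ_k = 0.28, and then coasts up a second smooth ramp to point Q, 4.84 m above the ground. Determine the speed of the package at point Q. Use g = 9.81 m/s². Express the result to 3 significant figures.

Energy at P: mgh₁ = (17.4)(9.81)(18.9) = 3226.1 J
Friction loss: W_f = μ_k mg d = 549.6 J
At Q: ½mv² + mgh₂ = mgh₁ − W_f
½mv² = 3226.1 − 549.6 − 826.16 = 1850.3 J
v = √(2 × 1850.3/17.4) = 14.58 m/s

v = 14.6 m/s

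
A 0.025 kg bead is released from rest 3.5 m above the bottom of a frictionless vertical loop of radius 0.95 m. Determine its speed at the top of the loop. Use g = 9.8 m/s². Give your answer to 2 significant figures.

v = 5.6 m/s

Energy conservation: mgh = ½mv_top² + mg(2r)
v_top² = 2g(h − 2r) = 2(9.8)(3.5 − 1.900) = 31.36
v_top = 5.600 m/s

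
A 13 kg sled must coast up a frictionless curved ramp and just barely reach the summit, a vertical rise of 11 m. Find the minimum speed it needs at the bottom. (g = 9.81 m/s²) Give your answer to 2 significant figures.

v = 15 m/s

At the top it is momentarily at rest, so all KE converts to PE: ½mv² = mgh
v = √(2gh) = √(2 × 9.81 × 11) = 14.69 m/s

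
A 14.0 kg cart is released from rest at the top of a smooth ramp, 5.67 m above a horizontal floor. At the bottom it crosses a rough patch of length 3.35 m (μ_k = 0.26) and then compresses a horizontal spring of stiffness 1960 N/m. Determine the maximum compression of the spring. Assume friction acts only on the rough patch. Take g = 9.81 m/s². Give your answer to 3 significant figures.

x = 0.820 m

Initial energy: E₁ = mgh = (14.0)(9.81)(5.67) = 778.72 J
Friction removes W_f = μ_k mg d = (0.26)(14.0)(9.81)(3.35) = 119.6 J
Energy reaching the spring: E = 778.72 − 119.6 = 659.09 J
At max compression ½kx² = E ⇒ x = √(2E/k) = √(2 × 659.09/1960) = 0.8201 m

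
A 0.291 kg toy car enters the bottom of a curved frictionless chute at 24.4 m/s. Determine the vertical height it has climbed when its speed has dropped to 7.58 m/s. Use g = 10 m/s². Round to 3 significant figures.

Energy balance between the two points: ½mv₁² = ½mv₂² + mgh
h = (v₁² − v₂²)/(2g) = (24.4² − 7.58²)/(2 × 10) = 26.90 m

h = 26.9 m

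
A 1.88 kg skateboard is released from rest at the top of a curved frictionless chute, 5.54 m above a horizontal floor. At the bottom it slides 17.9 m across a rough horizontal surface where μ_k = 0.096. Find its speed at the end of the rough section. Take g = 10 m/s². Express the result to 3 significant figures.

Applying the work–energy principle:
mgh = ½mv² + μ_k m g d
W_f = μ_k mg d = (0.096)(1.88)(10)(17.9) = 32.31 J
½mv² = mgh − W_f = 104.15 − 32.31 = 71.846 J
v = √(2 × 71.846/1.88) = 8.743 m/s

v = 8.74 m/s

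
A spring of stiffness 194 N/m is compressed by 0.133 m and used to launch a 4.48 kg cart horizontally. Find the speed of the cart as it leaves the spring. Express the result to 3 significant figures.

Spring PE converts entirely to kinetic energy: ½kx² = ½mv²
v = x√(k/m) = 0.133 × √(194/4.48) = 0.8752 m/s

v = 0.875 m/s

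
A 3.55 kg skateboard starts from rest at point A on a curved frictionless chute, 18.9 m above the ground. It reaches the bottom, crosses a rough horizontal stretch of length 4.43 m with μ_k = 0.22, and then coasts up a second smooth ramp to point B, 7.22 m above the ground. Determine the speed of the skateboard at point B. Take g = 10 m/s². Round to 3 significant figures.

Energy at A: mgh₁ = (3.55)(10)(18.9) = 670.95 J
Friction loss: W_f = μ_k mg d = 34.60 J
At B: ½mv² + mgh₂ = mgh₁ − W_f
½mv² = 670.95 − 34.60 − 256.31 = 380.04 J
v = √(2 × 380.04/3.55) = 14.63 m/s

v = 14.6 m/s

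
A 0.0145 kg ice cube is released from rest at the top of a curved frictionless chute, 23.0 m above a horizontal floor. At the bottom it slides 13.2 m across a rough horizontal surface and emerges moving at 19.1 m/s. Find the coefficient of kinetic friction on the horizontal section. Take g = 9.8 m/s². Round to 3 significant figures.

Energy at the top = energy at the end + work done against friction:
mgh = ½mv² + μ_k m g d
mgh = 3.2683 J; ½mv² = 2.6449 J
W_f = 3.2683 − 2.6449 = 0.6234 J
μ_k = W_f/(mg·d) = 0.6234/(0.1421 × 13.2) = 0.3324

μ_k = 0.332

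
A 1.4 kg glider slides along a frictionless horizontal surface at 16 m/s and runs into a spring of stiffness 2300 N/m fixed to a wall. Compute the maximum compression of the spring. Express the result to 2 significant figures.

At max compression the glider is momentarily at rest: ½mv² = ½kx²
x = v√(m/k) = 16 × √(1.4/2300) = 0.3947 m

x = 0.39 m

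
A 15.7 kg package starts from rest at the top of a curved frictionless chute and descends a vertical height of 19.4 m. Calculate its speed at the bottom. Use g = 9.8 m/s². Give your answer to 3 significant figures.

v = 19.5 m/s

By conservation of mechanical energy, mgh = ½mv²
v = √(2gh) = √(2 × 9.8 × 19.4) = √380.24 = 19.50 m/s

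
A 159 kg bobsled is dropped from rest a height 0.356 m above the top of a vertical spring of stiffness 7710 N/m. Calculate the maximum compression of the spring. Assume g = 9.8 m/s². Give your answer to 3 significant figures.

Measuring PE from the top of the relaxed spring, at max compression the bobsled has dropped H + x with zero KE, so:
mg(H + x) = ½kx²
½(7710)x² − (159)(9.8)x − (159)(9.8)(0.356) = 0
3855x² − 1558x − 554.7 = 0
x = [1558 + √(2.428e+06 + 8.5538e+06)]/(2 × 3855) = 0.6319 m

x = 0.632 m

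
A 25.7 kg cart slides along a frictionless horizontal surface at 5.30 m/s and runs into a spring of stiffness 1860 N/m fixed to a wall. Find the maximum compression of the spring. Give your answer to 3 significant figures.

Conservation of energy between contact and max compression: ½mv² = ½kx²
x = v√(m/k) = 5.30 × √(25.7/1860) = 0.6230 m

x = 0.623 m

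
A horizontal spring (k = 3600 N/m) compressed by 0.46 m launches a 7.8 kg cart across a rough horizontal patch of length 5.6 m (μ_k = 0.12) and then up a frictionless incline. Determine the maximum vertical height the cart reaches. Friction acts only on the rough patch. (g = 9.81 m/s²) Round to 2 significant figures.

h = 4.3 m

Spring energy: E₀ = ½kx² = ½(3600)(0.46)² = 380.88 J
Friction: W_f = μ_k mg d = (0.12)(7.8)(9.81)(5.6) = 51.42 J
Energy at base of ramp: E = 380.88 − 51.42 = 329.46 J
At max height all remaining energy is PE: mgh = E ⇒ h = E/(mg) = 329.46/(7.8 × 9.81) = 4.306 m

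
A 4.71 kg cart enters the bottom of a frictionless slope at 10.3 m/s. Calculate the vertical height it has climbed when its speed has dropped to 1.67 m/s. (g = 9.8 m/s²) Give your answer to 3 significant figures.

h = 5.27 m

Conservation of energy: ½mv₁² = ½mv₂² + mgh
h = (v₁² − v₂²)/(2g) = (10.3² − 1.67²)/(2 × 9.8) = 5.270 m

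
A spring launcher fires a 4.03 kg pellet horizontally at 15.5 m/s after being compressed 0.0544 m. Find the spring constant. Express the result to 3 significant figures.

Energy stored in the spring equals the launch KE: ½kx² = ½mv²
k = mv²/x² = (4.03)(15.5)²/(0.0544)² = 327168 N/m

k = 327000 N/m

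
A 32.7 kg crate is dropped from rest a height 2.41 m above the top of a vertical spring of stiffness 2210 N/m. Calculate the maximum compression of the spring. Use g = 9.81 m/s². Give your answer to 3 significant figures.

Let x be the compression. The total drop is H + x, and the crate is instantaneously at rest at max compression, so energy conservation gives:
mg(H + x) = ½kx²
½(2210)x² − (32.7)(9.81)x − (32.7)(9.81)(2.41) = 0
1105x² − 320.8x − 773.1 = 0
x = [320.8 + √(102904 + 3.4171e+06)]/(2 × 1105) = 0.9941 m

x = 0.994 m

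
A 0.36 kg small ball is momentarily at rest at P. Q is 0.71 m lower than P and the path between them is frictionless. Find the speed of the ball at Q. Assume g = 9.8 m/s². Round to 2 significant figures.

v = 3.7 m/s

Equating total energy at the two states: mgh = ½mv²
v = √(2gh) = √(2 × 9.8 × 0.71) = √13.916 = 3.730 m/s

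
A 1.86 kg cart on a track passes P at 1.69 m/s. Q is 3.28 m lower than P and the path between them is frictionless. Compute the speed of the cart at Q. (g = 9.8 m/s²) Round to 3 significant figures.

v = 8.19 m/s

Equating total energy at the two states: ½mv₀² + mgh = ½mv²
v² = v₀² + 2gh = (1.69)² + 2(9.8)(3.28) = 67.144
v = √67.144 = 8.194 m/s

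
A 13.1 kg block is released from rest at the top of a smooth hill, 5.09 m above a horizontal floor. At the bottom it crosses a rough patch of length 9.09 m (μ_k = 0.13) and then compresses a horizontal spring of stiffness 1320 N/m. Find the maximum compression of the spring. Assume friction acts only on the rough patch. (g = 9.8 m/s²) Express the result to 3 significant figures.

Initial energy: E₁ = mgh = (13.1)(9.8)(5.09) = 653.45 J
Friction removes W_f = μ_k mg d = (0.13)(13.1)(9.8)(9.09) = 151.7 J
Energy reaching the spring: E = 653.45 − 151.7 = 501.75 J
At max compression ½kx² = E ⇒ x = √(2E/k) = √(2 × 501.75/1320) = 0.8719 m

x = 0.872 m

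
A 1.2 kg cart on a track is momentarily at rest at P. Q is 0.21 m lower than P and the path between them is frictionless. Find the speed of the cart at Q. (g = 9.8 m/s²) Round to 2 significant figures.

By conservation of mechanical energy, mgh = ½mv²
v = √(2gh) = √(2 × 9.8 × 0.21) = √4.1160 = 2.029 m/s

v = 2.0 m/s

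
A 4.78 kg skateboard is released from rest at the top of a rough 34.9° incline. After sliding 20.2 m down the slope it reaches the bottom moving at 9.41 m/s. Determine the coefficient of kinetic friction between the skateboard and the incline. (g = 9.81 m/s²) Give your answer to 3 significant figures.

The energy dissipated by friction is the PE lost minus the KE gained:
mgL sinθ = 541.94 J; ½mv² = 211.63 J
W_f = 541.94 − 211.63 = 330.3 J
μ_k = W_f/(mg cosθ · L) = 330.3/(38.46 × 20.2) = 0.4252

μ_k = 0.425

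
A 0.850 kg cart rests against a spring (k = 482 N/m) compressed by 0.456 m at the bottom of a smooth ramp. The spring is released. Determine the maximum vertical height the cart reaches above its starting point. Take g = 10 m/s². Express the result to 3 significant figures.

h = 5.90 m

At maximum height the cart is at rest, so ½kx² = mgh
h = kx²/(2mg) = (482)(0.456)²/(2 × 0.850 × 10) = 5.896 m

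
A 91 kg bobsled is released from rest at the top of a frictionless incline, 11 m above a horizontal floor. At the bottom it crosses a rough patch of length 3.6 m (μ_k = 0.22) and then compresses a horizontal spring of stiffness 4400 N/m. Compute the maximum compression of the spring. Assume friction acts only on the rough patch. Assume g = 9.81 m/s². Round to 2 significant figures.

x = 2.0 m

Initial energy: E₁ = mgh = (91)(9.81)(11) = 9819.8 J
Friction removes W_f = μ_k mg d = (0.22)(91)(9.81)(3.6) = 707.0 J
Energy reaching the spring: E = 9819.8 − 707.0 = 9112.8 J
At max compression ½kx² = E ⇒ x = √(2E/k) = √(2 × 9112.8/4400) = 2.035 m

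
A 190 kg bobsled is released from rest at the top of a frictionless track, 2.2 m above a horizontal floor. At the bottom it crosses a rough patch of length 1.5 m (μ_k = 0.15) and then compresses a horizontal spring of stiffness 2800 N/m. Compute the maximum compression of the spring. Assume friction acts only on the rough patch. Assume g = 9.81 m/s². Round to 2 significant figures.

x = 1.6 m

Initial energy: E₁ = mgh = (190)(9.81)(2.2) = 4100.6 J
Friction removes W_f = μ_k mg d = (0.15)(190)(9.81)(1.5) = 419.4 J
Energy reaching the spring: E = 4100.6 − 419.4 = 3681.2 J
At max compression ½kx² = E ⇒ x = √(2E/k) = √(2 × 3681.2/2800) = 1.622 m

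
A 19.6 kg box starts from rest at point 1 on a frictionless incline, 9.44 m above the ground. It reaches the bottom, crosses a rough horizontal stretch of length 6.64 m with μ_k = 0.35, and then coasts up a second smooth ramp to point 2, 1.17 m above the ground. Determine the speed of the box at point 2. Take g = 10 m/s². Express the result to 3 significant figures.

v = 10.9 m/s

Energy at 1: mgh₁ = (19.6)(10)(9.44) = 1850.2 J
Friction loss: W_f = μ_k mg d = 455.5 J
At 2: ½mv² + mgh₂ = mgh₁ − W_f
½mv² = 1850.2 − 455.5 − 229.32 = 1165.4 J
v = √(2 × 1165.4/19.6) = 10.91 m/s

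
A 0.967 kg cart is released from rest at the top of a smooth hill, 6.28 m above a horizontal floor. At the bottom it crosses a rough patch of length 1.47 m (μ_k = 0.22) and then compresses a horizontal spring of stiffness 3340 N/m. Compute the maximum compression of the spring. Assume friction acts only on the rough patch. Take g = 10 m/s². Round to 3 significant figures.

Initial energy: E₁ = mgh = (0.967)(10)(6.28) = 60.728 J
Friction removes W_f = μ_k mg d = (0.22)(0.967)(10)(1.47) = 3.127 J
Energy reaching the spring: E = 60.728 − 3.127 = 57.600 J
At max compression ½kx² = E ⇒ x = √(2E/k) = √(2 × 57.600/3340) = 0.1857 m

x = 0.186 m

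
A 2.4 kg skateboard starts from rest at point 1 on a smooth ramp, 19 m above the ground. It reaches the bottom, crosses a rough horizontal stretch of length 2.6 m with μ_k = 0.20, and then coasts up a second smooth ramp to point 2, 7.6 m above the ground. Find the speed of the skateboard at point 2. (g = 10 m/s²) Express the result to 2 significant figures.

v = 15 m/s

Energy at 1: mgh₁ = (2.4)(10)(19) = 456.00 J
Friction loss: W_f = μ_k mg d = 12.48 J
At 2: ½mv² + mgh₂ = mgh₁ − W_f
½mv² = 456.00 − 12.48 − 182.40 = 261.12 J
v = √(2 × 261.12/2.4) = 14.75 m/s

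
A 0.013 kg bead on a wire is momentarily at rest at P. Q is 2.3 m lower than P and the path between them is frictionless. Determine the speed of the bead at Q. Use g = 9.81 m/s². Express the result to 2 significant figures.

v = 6.7 m/s

By conservation of mechanical energy, mgh = ½mv²
The mass cancels from both sides.
v = √(2gh) = √(2 × 9.81 × 2.3) = √45.126 = 6.718 m/s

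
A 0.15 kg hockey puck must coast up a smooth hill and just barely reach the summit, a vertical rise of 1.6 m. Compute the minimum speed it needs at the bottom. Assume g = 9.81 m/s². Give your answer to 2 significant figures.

v = 5.6 m/s

At the top it is momentarily at rest, so all KE converts to PE: ½mv² = mgh
v = √(2gh) = √(2 × 9.81 × 1.6) = 5.603 m/s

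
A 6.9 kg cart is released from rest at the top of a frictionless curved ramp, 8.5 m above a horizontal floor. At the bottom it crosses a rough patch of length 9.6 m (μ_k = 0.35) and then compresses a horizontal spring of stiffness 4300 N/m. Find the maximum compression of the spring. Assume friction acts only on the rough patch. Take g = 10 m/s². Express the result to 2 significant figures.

x = 0.41 m

Initial energy: E₁ = mgh = (6.9)(10)(8.5) = 586.50 J
Friction removes W_f = μ_k mg d = (0.35)(6.9)(10)(9.6) = 231.8 J
Energy reaching the spring: E = 586.50 − 231.8 = 354.66 J
At max compression ½kx² = E ⇒ x = √(2E/k) = √(2 × 354.66/4300) = 0.4062 m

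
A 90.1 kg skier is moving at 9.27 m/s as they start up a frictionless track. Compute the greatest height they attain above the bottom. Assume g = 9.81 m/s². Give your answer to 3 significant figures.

By energy conservation, ½mv² = mgh
h = v²/(2g) = 9.27²/(2 × 9.81) = 4.380 m

h = 4.38 m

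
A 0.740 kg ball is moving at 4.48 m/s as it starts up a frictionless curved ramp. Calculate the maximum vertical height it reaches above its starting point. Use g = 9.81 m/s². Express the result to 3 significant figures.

Setting KE at the bottom equal to PE gained: ½mv² = mgh
h = v²/(2g) = 4.48²/(2 × 9.81) = 1.023 m

h = 1.02 m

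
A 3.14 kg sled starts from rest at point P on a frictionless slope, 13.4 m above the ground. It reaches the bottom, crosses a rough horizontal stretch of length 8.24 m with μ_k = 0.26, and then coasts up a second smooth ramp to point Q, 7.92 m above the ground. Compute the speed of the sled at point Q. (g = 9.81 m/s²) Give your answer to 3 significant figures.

Energy at P: mgh₁ = (3.14)(9.81)(13.4) = 412.77 J
Friction loss: W_f = μ_k mg d = 65.99 J
At Q: ½mv² + mgh₂ = mgh₁ − W_f
½mv² = 412.77 − 65.99 − 243.96 = 102.81 J
v = √(2 × 102.81/3.14) = 8.092 m/s

v = 8.09 m/s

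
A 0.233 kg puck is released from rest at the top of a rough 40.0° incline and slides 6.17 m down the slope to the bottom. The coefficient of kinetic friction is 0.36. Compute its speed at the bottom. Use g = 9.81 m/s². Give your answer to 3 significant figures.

v = 6.67 m/s

Taking the bottom as reference, mgh = ½mv² + μ_k N L with h = L sinθ, N = mg cosθ:
mgh = mgL sinθ = (0.233)(9.81)(6.17)sin40.0° = 9.0652 J
W_f = μ_k mg cosθ · L = (0.36)(0.233)(9.81)cos40.0°·6.17 = 3.889 J
½mv² = 9.0652 − 3.889 = 5.1759 J
v = √(2 × 5.1759/0.233) = 6.665 m/s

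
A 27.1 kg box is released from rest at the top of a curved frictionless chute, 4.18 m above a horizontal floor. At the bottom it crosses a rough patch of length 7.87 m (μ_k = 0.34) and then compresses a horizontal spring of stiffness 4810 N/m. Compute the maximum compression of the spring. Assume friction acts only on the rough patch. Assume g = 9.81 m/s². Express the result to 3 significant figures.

x = 0.408 m

Initial energy: E₁ = mgh = (27.1)(9.81)(4.18) = 1111.3 J
Friction removes W_f = μ_k mg d = (0.34)(27.1)(9.81)(7.87) = 711.4 J
Energy reaching the spring: E = 1111.3 − 711.4 = 399.89 J
At max compression ½kx² = E ⇒ x = √(2E/k) = √(2 × 399.89/4810) = 0.4078 m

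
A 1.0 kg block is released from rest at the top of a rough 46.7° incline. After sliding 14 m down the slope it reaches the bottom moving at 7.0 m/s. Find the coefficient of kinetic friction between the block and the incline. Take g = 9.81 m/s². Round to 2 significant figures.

μ_k = 0.80

Energy balance down the incline: mg L sinθ − ½mv² = μ_k (mg cosθ) L
mgL sinθ = 99.952 J; ½mv² = 24.500 J
W_f = 99.952 − 24.500 = 75.45 J
μ_k = W_f/(mg cosθ · L) = 75.45/(6.728 × 14) = 0.8011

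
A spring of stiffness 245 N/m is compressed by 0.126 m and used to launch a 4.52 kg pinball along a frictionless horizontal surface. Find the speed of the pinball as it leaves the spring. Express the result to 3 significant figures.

Spring PE converts entirely to kinetic energy: ½kx² = ½mv²
v = x√(k/m) = 0.126 × √(245/4.52) = 0.9277 m/s

v = 0.928 m/s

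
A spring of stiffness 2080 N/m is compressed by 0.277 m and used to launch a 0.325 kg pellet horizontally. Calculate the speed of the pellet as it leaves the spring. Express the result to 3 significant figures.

The pellet leaves the spring when the spring is at natural length, so ½kx² = ½mv²
v = x√(k/m) = 0.277 × √(2080/0.325) = 22.16 m/s

v = 22.2 m/s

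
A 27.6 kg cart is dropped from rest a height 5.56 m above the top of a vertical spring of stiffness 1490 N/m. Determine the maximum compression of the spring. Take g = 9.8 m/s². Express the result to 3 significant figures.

Measuring PE from the top of the relaxed spring, at max compression the cart has dropped H + x with zero KE, so:
mg(H + x) = ½kx²
½(1490)x² − (27.6)(9.8)x − (27.6)(9.8)(5.56) = 0
745.0x² − 270.5x − 1504 = 0
x = [270.5 + √(73159 + 4.4815e+06)]/(2 × 745.0) = 1.614 m

x = 1.61 m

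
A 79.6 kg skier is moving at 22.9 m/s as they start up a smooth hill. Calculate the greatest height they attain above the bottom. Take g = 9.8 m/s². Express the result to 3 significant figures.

Setting KE at the bottom equal to PE gained: ½mv² = mgh
h = v²/(2g) = 22.9²/(2 × 9.8) = 26.76 m

h = 26.8 m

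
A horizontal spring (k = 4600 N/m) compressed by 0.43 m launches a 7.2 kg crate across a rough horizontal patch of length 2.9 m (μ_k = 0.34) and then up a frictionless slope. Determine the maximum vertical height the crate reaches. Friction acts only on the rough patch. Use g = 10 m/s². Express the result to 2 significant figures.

Spring energy: E₀ = ½kx² = ½(4600)(0.43)² = 425.27 J
Friction: W_f = μ_k mg d = (0.34)(7.2)(10)(2.9) = 70.99 J
Energy at base of ramp: E = 425.27 − 70.99 = 354.28 J
At max height all remaining energy is PE: mgh = E ⇒ h = E/(mg) = 354.28/(7.2 × 10) = 4.921 m

h = 4.9 m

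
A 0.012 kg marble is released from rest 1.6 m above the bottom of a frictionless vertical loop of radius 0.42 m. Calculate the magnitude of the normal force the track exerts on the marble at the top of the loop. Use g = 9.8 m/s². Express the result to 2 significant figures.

N = 0.31 N

Energy from release to top (height 2r): mgh = ½mv_top² + mg(2r)
v_top² = 2g(h − 2r) = 2(9.8)(1.6 − 0.8400) = 14.896 m²/s²
At the top, both N and weight point toward the centre: N + mg = mv_top²/r
N = m(v_top²/r − g) = 0.012(14.896/0.42 − 9.8) = 0.3080 N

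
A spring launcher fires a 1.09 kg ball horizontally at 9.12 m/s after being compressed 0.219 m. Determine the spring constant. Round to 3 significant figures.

½kx² = ½mv²
k = mv²/x² = (1.09)(9.12)²/(0.219)² = 1890 N/m

k = 1890 N/m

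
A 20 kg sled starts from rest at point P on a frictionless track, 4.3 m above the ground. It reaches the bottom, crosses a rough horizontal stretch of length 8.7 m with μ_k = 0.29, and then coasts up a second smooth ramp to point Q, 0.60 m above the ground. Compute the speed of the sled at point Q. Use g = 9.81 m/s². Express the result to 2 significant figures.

Energy at P: mgh₁ = (20)(9.81)(4.3) = 843.66 J
Friction loss: W_f = μ_k mg d = 495.0 J
At Q: ½mv² + mgh₂ = mgh₁ − W_f
½mv² = 843.66 − 495.0 − 117.72 = 230.93 J
v = √(2 × 230.93/20) = 4.805 m/s

v = 4.8 m/s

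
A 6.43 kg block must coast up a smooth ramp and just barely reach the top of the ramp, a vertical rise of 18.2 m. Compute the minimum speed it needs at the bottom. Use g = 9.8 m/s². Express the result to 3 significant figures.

v = 18.9 m/s

At the top it is momentarily at rest, so all KE converts to PE: ½mv² = mgh
v = √(2gh) = √(2 × 9.8 × 18.2) = 18.89 m/s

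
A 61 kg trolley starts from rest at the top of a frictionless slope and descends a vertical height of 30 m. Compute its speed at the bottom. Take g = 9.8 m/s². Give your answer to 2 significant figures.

v = 24 m/s

Mechanical energy is conserved (no friction): mgh = ½mv²
v = √(2gh) = √(2 × 9.8 × 30) = √588.00 = 24.25 m/s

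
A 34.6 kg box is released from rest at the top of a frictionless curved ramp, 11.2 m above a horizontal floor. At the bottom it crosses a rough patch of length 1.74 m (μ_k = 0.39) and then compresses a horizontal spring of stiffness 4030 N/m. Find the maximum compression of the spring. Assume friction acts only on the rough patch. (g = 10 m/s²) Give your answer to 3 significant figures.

x = 1.34 m

Initial energy: E₁ = mgh = (34.6)(10)(11.2) = 3875.2 J
Friction removes W_f = μ_k mg d = (0.39)(34.6)(10)(1.74) = 234.8 J
Energy reaching the spring: E = 3875.2 − 234.8 = 3640.4 J
At max compression ½kx² = E ⇒ x = √(2E/k) = √(2 × 3640.4/4030) = 1.344 m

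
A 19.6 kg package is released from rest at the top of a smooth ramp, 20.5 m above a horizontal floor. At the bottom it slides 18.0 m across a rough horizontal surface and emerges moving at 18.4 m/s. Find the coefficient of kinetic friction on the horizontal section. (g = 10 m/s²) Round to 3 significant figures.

μ_k = 0.198

Energy at the top = energy at the end + work done against friction:
mgh = ½mv² + μ_k m g d
mgh = 4018.0 J; ½mv² = 3317.9 J
W_f = 4018.0 − 3317.9 = 700.1 J
μ_k = W_f/(mg·d) = 700.1/(196.0 × 18.0) = 0.1984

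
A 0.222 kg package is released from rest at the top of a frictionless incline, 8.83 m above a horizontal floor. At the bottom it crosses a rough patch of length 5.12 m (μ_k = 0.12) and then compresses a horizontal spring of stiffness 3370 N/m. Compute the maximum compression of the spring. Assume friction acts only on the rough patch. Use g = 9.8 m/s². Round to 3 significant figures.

x = 0.103 m

Initial energy: E₁ = mgh = (0.222)(9.8)(8.83) = 19.211 J
Friction removes W_f = μ_k mg d = (0.12)(0.222)(9.8)(5.12) = 1.337 J
Energy reaching the spring: E = 19.211 − 1.337 = 17.874 J
At max compression ½kx² = E ⇒ x = √(2E/k) = √(2 × 17.874/3370) = 0.1030 m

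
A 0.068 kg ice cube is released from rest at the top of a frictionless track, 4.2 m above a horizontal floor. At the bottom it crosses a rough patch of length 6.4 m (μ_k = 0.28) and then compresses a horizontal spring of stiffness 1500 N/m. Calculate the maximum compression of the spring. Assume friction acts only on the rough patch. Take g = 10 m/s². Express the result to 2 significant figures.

x = 0.047 m

Initial energy: E₁ = mgh = (0.068)(10)(4.2) = 2.8560 J
Friction removes W_f = μ_k mg d = (0.28)(0.068)(10)(6.4) = 1.219 J
Energy reaching the spring: E = 2.8560 − 1.219 = 1.6374 J
At max compression ½kx² = E ⇒ x = √(2E/k) = √(2 × 1.6374/1500) = 0.04673 m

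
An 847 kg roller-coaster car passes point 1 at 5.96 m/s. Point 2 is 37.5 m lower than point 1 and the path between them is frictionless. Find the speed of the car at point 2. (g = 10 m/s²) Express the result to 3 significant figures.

Mechanical energy is conserved (no friction): ½mv₀² + mgh = ½mv²
The mass cancels from both sides.
v² = v₀² + 2gh = (5.96)² + 2(10)(37.5) = 785.52
v = √785.52 = 28.03 m/s

v = 28.0 m/s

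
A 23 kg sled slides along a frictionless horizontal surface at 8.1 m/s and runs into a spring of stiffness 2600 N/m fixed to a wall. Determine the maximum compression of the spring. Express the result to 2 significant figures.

x = 0.76 m

At max compression the sled is momentarily at rest: ½mv² = ½kx²
x = v√(m/k) = 8.1 × √(23/2600) = 0.7618 m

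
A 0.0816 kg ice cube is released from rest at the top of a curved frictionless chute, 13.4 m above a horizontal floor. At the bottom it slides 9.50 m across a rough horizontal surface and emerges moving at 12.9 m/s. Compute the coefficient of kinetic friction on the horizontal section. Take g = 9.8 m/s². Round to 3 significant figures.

μ_k = 0.517

Energy at the top = energy at the end + work done against friction:
mgh = ½mv² + μ_k m g d
mgh = 10.716 J; ½mv² = 6.7895 J
W_f = 10.716 − 6.7895 = 3.926 J
μ_k = W_f/(mg·d) = 3.926/(0.7997 × 9.50) = 0.5168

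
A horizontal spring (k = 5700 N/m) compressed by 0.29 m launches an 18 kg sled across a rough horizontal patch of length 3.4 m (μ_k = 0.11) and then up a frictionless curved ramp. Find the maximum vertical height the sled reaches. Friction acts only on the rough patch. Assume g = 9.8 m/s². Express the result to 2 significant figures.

Spring energy: E₀ = ½kx² = ½(5700)(0.29)² = 239.68 J
Friction: W_f = μ_k mg d = (0.11)(18)(9.8)(3.4) = 65.97 J
Energy at base of ramp: E = 239.68 − 65.97 = 173.71 J
At max height all remaining energy is PE: mgh = E ⇒ h = E/(mg) = 173.71/(18 × 9.8) = 0.9848 m

h = 0.98 m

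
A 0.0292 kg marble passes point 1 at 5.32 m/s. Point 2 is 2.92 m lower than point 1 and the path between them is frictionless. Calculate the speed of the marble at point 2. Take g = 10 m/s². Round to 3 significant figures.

v = 9.31 m/s

Energy conservation between the two points: ½mv₀² + mgh = ½mv²
v² = v₀² + 2gh = (5.32)² + 2(10)(2.92) = 86.702
v = √86.702 = 9.311 m/s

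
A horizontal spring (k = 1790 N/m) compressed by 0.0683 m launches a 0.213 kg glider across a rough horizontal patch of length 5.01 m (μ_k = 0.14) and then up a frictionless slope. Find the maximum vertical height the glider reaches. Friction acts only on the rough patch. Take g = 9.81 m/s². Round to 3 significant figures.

Spring energy: E₀ = ½kx² = ½(1790)(0.0683)² = 4.1751 J
Friction: W_f = μ_k mg d = (0.14)(0.213)(9.81)(5.01) = 1.466 J
Energy at base of ramp: E = 4.1751 − 1.466 = 2.7095 J
At max height all remaining energy is PE: mgh = E ⇒ h = E/(mg) = 2.7095/(0.213 × 9.81) = 1.297 m

h = 1.30 m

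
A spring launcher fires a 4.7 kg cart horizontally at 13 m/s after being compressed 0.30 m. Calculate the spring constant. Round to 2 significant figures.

k = 8800 N/m

½kx² = ½mv²
k = mv²/x² = (4.7)(13)²/(0.30)² = 8826 N/m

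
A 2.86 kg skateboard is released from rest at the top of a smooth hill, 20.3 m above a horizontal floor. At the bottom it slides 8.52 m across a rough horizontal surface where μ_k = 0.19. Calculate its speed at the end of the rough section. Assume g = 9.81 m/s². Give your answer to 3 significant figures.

v = 19.1 m/s

Energy at the top = energy at the end + work done against friction:
mgh = ½mv² + μ_k m g d
W_f = μ_k mg d = (0.19)(2.86)(9.81)(8.52) = 45.42 J
½mv² = mgh − W_f = 569.55 − 45.42 = 524.13 J
v = √(2 × 524.13/2.86) = 19.14 m/s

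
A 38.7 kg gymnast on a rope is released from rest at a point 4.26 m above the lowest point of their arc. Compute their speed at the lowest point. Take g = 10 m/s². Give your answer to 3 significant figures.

Mechanical energy is conserved (no friction): mgh = ½mv²
The mass cancels from both sides.
v = √(2gh) = √(2 × 10 × 4.26) = √85.200 = 9.230 m/s

v = 9.23 m/s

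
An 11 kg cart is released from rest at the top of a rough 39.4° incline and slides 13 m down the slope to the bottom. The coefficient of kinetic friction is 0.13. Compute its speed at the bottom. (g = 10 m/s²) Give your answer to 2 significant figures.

Work–energy: mg(L sinθ) − μ_k(mg cosθ)L = ½mv²
mgh = mgL sinθ = (11)(10)(13)sin39.4° = 907.66 J
W_f = μ_k mg cosθ · L = (0.13)(11)(10)cos39.4°·13 = 143.7 J
½mv² = 907.66 − 143.7 = 764.01 J
v = √(2 × 764.01/11) = 11.79 m/s

v = 12 m/s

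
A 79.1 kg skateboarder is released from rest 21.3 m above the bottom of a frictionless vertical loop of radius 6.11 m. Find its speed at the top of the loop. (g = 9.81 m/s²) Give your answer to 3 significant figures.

Energy conservation: mgh = ½mv_top² + mg(2r)
v_top² = 2g(h − 2r) = 2(9.81)(21.3 − 12.22) = 178.1
v_top = 13.35 m/s

v = 13.3 m/s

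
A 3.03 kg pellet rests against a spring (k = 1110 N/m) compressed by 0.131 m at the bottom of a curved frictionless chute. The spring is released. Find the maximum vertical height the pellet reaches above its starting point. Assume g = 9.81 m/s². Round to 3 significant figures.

h = 0.320 m

All spring PE becomes gravitational PE at the highest point: ½kx² = mgh
h = kx²/(2mg) = (1110)(0.131)²/(2 × 3.03 × 9.81) = 0.3204 m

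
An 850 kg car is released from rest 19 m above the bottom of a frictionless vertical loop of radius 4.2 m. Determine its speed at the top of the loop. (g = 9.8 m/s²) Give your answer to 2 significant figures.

Energy conservation: mgh = ½mv_top² + mg(2r)
v_top² = 2g(h − 2r) = 2(9.8)(19 − 8.400) = 207.8
v_top = 14.41 m/s

v = 14 m/s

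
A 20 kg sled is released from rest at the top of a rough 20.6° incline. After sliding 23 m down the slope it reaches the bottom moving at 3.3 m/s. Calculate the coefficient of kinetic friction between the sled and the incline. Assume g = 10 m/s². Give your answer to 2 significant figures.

μ_k = 0.35

The energy dissipated by friction is the PE lost minus the KE gained:
mgL sinθ = 1618.5 J; ½mv² = 108.90 J
W_f = 1618.5 − 108.90 = 1510 J
μ_k = W_f/(mg cosθ · L) = 1510/(187.2 × 23) = 0.3506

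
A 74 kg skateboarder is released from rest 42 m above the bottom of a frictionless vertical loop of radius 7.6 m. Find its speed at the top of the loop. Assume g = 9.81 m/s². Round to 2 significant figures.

v = 23 m/s

Energy conservation: mgh = ½mv_top² + mg(2r)
v_top² = 2g(h − 2r) = 2(9.81)(42 − 15.20) = 525.8
v_top = 22.93 m/s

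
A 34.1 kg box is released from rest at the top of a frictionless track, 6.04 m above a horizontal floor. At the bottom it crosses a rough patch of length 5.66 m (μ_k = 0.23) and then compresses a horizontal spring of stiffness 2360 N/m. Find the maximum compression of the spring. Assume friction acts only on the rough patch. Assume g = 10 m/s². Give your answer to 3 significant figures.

x = 1.17 m

Initial energy: E₁ = mgh = (34.1)(10)(6.04) = 2059.6 J
Friction removes W_f = μ_k mg d = (0.23)(34.1)(10)(5.66) = 443.9 J
Energy reaching the spring: E = 2059.6 − 443.9 = 1615.7 J
At max compression ½kx² = E ⇒ x = √(2E/k) = √(2 × 1615.7/2360) = 1.170 m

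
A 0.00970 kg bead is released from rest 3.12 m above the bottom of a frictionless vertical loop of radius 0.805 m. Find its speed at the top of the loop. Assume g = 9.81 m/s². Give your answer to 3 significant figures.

Energy conservation: mgh = ½mv_top² + mg(2r)
v_top² = 2g(h − 2r) = 2(9.81)(3.12 − 1.610) = 29.63
v_top = 5.443 m/s

v = 5.44 m/s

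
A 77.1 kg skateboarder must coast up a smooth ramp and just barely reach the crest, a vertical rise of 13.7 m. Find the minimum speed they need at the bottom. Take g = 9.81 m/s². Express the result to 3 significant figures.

At the top they are momentarily at rest, so all KE converts to PE: ½mv² = mgh
v = √(2gh) = √(2 × 9.81 × 13.7) = 16.39 m/s

v = 16.4 m/s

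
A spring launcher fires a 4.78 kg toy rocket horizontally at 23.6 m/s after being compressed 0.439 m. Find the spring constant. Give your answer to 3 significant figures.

Energy stored in the spring equals the launch KE: ½kx² = ½mv²
k = mv²/x² = (4.78)(23.6)²/(0.439)² = 13814 N/m

k = 13800 N/m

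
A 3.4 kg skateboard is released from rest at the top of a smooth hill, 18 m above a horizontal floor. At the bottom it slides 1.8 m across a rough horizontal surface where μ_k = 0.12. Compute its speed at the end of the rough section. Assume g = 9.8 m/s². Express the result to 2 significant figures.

Energy at the top = energy at the end + work done against friction:
mgh = ½mv² + μ_k m g d
W_f = μ_k mg d = (0.12)(3.4)(9.8)(1.8) = 7.197 J
½mv² = mgh − W_f = 599.76 − 7.197 = 592.56 J
v = √(2 × 592.56/3.4) = 18.67 m/s

v = 19 m/s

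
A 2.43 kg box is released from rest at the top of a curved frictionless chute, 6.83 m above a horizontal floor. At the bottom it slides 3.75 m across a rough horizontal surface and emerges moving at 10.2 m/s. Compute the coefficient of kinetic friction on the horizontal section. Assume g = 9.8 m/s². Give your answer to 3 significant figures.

μ_k = 0.406

Energy at the top = energy at the end + work done against friction:
mgh = ½mv² + μ_k m g d
mgh = 162.65 J; ½mv² = 126.41 J
W_f = 162.65 − 126.41 = 36.24 J
μ_k = W_f/(mg·d) = 36.24/(23.81 × 3.75) = 0.4058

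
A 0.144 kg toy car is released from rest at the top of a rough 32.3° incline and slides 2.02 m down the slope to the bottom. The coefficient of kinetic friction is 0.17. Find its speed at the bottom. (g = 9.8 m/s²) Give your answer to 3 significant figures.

Energy: mgh = ½mv² + W_f, with h = L sinθ and W_f = μ_k (mg cosθ) L
mgh = mgL sinθ = (0.144)(9.8)(2.02)sin32.3° = 1.5232 J
W_f = μ_k mg cosθ · L = (0.17)(0.144)(9.8)cos32.3°·2.02 = 0.4096 J
½mv² = 1.5232 − 0.4096 = 1.1136 J
v = √(2 × 1.1136/0.144) = 3.933 m/s

v = 3.93 m/s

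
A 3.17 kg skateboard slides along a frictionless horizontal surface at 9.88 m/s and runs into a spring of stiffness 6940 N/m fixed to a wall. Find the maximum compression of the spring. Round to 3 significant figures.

At max compression the skateboard is momentarily at rest: ½mv² = ½kx²
x = v√(m/k) = 9.88 × √(3.17/6940) = 0.2112 m

x = 0.211 m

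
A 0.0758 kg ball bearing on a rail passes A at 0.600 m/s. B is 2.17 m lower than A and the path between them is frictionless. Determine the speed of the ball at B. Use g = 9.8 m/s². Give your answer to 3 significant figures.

v = 6.55 m/s

Energy conservation between the two points: ½mv₀² + mgh = ½mv²
v² = v₀² + 2gh = (0.600)² + 2(9.8)(2.17) = 42.892
v = √42.892 = 6.549 m/s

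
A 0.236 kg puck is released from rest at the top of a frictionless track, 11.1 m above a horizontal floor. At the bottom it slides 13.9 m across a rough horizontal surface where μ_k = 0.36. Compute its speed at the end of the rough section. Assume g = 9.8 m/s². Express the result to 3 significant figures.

v = 10.9 m/s

Energy bookkeeping (friction removes W_f = μ_k N d):
mgh = ½mv² + μ_k m g d
W_f = μ_k mg d = (0.36)(0.236)(9.8)(13.9) = 11.57 J
½mv² = mgh − W_f = 25.672 − 11.57 = 14.099 J
v = √(2 × 14.099/0.236) = 10.93 m/s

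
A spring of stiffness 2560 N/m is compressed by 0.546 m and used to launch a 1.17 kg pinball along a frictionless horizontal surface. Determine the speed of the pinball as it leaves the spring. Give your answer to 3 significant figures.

v = 25.5 m/s

Conservation of energy: ½kx² = ½mv²
v = x√(k/m) = 0.546 × √(2560/1.17) = 25.54 m/s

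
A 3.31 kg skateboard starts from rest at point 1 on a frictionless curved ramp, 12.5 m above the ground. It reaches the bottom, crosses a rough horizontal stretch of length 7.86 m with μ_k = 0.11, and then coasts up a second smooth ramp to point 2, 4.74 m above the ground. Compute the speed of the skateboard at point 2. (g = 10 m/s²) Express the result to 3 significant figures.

Energy at 1: mgh₁ = (3.31)(10)(12.5) = 413.75 J
Friction loss: W_f = μ_k mg d = 28.62 J
At 2: ½mv² + mgh₂ = mgh₁ − W_f
½mv² = 413.75 − 28.62 − 156.89 = 228.24 J
v = √(2 × 228.24/3.31) = 11.74 m/s

v = 11.7 m/s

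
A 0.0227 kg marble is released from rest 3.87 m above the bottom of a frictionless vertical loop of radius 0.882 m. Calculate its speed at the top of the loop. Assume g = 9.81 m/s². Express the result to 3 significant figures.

Energy conservation: mgh = ½mv_top² + mg(2r)
v_top² = 2g(h − 2r) = 2(9.81)(3.87 − 1.764) = 41.32
v_top = 6.428 m/s

v = 6.43 m/s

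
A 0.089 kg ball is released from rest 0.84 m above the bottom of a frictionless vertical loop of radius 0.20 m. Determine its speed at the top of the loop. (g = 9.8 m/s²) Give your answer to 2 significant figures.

Energy conservation: mgh = ½mv_top² + mg(2r)
v_top² = 2g(h − 2r) = 2(9.8)(0.84 − 0.4000) = 8.624
v_top = 2.937 m/s

v = 2.9 m/s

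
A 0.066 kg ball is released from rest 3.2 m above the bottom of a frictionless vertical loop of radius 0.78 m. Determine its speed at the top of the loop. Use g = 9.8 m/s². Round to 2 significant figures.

Energy conservation: mgh = ½mv_top² + mg(2r)
v_top² = 2g(h − 2r) = 2(9.8)(3.2 − 1.560) = 32.14
v_top = 5.670 m/s

v = 5.7 m/s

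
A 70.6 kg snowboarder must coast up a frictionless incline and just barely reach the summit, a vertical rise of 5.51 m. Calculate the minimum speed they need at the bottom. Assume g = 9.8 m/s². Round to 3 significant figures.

v = 10.4 m/s

At the top they are momentarily at rest, so all KE converts to PE: ½mv² = mgh
v = √(2gh) = √(2 × 9.8 × 5.51) = 10.39 m/s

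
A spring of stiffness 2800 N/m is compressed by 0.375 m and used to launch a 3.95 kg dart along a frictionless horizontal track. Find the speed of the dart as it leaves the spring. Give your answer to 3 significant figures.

The dart leaves the spring when the spring is at natural length, so ½kx² = ½mv²
v = x√(k/m) = 0.375 × √(2800/3.95) = 9.984 m/s

v = 9.98 m/s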